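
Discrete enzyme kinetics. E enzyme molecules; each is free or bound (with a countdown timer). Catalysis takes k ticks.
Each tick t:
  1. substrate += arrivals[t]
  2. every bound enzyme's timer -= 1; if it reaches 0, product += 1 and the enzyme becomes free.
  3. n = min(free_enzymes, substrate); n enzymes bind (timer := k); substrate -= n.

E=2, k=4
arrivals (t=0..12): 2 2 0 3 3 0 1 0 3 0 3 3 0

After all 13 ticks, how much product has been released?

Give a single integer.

t=0: arr=2 -> substrate=0 bound=2 product=0
t=1: arr=2 -> substrate=2 bound=2 product=0
t=2: arr=0 -> substrate=2 bound=2 product=0
t=3: arr=3 -> substrate=5 bound=2 product=0
t=4: arr=3 -> substrate=6 bound=2 product=2
t=5: arr=0 -> substrate=6 bound=2 product=2
t=6: arr=1 -> substrate=7 bound=2 product=2
t=7: arr=0 -> substrate=7 bound=2 product=2
t=8: arr=3 -> substrate=8 bound=2 product=4
t=9: arr=0 -> substrate=8 bound=2 product=4
t=10: arr=3 -> substrate=11 bound=2 product=4
t=11: arr=3 -> substrate=14 bound=2 product=4
t=12: arr=0 -> substrate=12 bound=2 product=6

Answer: 6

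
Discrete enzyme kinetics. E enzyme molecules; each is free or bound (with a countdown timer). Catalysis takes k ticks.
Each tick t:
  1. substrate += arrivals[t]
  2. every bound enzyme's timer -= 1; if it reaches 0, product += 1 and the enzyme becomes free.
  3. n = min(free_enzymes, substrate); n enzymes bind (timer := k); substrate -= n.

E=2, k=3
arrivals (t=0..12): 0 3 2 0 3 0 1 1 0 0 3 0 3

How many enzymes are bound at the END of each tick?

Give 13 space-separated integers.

Answer: 0 2 2 2 2 2 2 2 2 2 2 2 2

Derivation:
t=0: arr=0 -> substrate=0 bound=0 product=0
t=1: arr=3 -> substrate=1 bound=2 product=0
t=2: arr=2 -> substrate=3 bound=2 product=0
t=3: arr=0 -> substrate=3 bound=2 product=0
t=4: arr=3 -> substrate=4 bound=2 product=2
t=5: arr=0 -> substrate=4 bound=2 product=2
t=6: arr=1 -> substrate=5 bound=2 product=2
t=7: arr=1 -> substrate=4 bound=2 product=4
t=8: arr=0 -> substrate=4 bound=2 product=4
t=9: arr=0 -> substrate=4 bound=2 product=4
t=10: arr=3 -> substrate=5 bound=2 product=6
t=11: arr=0 -> substrate=5 bound=2 product=6
t=12: arr=3 -> substrate=8 bound=2 product=6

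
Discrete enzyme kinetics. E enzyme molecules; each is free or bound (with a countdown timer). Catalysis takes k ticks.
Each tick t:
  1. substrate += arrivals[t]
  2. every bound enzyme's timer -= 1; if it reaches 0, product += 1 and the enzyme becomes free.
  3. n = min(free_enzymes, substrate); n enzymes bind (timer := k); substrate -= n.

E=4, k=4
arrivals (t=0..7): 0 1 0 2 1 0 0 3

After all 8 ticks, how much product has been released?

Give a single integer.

t=0: arr=0 -> substrate=0 bound=0 product=0
t=1: arr=1 -> substrate=0 bound=1 product=0
t=2: arr=0 -> substrate=0 bound=1 product=0
t=3: arr=2 -> substrate=0 bound=3 product=0
t=4: arr=1 -> substrate=0 bound=4 product=0
t=5: arr=0 -> substrate=0 bound=3 product=1
t=6: arr=0 -> substrate=0 bound=3 product=1
t=7: arr=3 -> substrate=0 bound=4 product=3

Answer: 3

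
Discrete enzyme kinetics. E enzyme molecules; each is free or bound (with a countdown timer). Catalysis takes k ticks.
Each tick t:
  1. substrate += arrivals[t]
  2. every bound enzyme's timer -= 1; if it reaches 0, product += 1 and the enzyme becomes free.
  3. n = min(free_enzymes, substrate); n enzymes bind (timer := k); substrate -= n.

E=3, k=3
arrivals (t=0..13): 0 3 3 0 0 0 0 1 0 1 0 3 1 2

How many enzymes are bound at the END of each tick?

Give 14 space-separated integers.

t=0: arr=0 -> substrate=0 bound=0 product=0
t=1: arr=3 -> substrate=0 bound=3 product=0
t=2: arr=3 -> substrate=3 bound=3 product=0
t=3: arr=0 -> substrate=3 bound=3 product=0
t=4: arr=0 -> substrate=0 bound=3 product=3
t=5: arr=0 -> substrate=0 bound=3 product=3
t=6: arr=0 -> substrate=0 bound=3 product=3
t=7: arr=1 -> substrate=0 bound=1 product=6
t=8: arr=0 -> substrate=0 bound=1 product=6
t=9: arr=1 -> substrate=0 bound=2 product=6
t=10: arr=0 -> substrate=0 bound=1 product=7
t=11: arr=3 -> substrate=1 bound=3 product=7
t=12: arr=1 -> substrate=1 bound=3 product=8
t=13: arr=2 -> substrate=3 bound=3 product=8

Answer: 0 3 3 3 3 3 3 1 1 2 1 3 3 3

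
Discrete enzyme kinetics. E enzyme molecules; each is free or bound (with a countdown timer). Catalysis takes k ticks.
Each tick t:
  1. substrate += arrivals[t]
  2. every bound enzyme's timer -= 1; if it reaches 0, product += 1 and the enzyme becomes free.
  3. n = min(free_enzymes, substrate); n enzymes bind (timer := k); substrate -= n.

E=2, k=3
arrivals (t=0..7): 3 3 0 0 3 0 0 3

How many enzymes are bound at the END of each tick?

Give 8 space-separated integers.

Answer: 2 2 2 2 2 2 2 2

Derivation:
t=0: arr=3 -> substrate=1 bound=2 product=0
t=1: arr=3 -> substrate=4 bound=2 product=0
t=2: arr=0 -> substrate=4 bound=2 product=0
t=3: arr=0 -> substrate=2 bound=2 product=2
t=4: arr=3 -> substrate=5 bound=2 product=2
t=5: arr=0 -> substrate=5 bound=2 product=2
t=6: arr=0 -> substrate=3 bound=2 product=4
t=7: arr=3 -> substrate=6 bound=2 product=4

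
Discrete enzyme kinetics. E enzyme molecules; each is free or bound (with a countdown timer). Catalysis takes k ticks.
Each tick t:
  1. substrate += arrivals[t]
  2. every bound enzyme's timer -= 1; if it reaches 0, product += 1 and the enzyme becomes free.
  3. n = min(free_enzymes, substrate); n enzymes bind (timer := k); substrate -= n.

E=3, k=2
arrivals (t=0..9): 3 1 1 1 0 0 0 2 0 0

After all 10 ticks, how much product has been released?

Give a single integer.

Answer: 8

Derivation:
t=0: arr=3 -> substrate=0 bound=3 product=0
t=1: arr=1 -> substrate=1 bound=3 product=0
t=2: arr=1 -> substrate=0 bound=2 product=3
t=3: arr=1 -> substrate=0 bound=3 product=3
t=4: arr=0 -> substrate=0 bound=1 product=5
t=5: arr=0 -> substrate=0 bound=0 product=6
t=6: arr=0 -> substrate=0 bound=0 product=6
t=7: arr=2 -> substrate=0 bound=2 product=6
t=8: arr=0 -> substrate=0 bound=2 product=6
t=9: arr=0 -> substrate=0 bound=0 product=8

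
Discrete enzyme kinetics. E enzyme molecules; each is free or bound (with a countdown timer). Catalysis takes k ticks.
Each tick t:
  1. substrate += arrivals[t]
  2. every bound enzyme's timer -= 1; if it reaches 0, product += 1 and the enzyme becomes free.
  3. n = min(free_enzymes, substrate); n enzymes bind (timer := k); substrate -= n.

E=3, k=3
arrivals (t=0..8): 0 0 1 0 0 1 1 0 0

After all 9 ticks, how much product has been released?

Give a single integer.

t=0: arr=0 -> substrate=0 bound=0 product=0
t=1: arr=0 -> substrate=0 bound=0 product=0
t=2: arr=1 -> substrate=0 bound=1 product=0
t=3: arr=0 -> substrate=0 bound=1 product=0
t=4: arr=0 -> substrate=0 bound=1 product=0
t=5: arr=1 -> substrate=0 bound=1 product=1
t=6: arr=1 -> substrate=0 bound=2 product=1
t=7: arr=0 -> substrate=0 bound=2 product=1
t=8: arr=0 -> substrate=0 bound=1 product=2

Answer: 2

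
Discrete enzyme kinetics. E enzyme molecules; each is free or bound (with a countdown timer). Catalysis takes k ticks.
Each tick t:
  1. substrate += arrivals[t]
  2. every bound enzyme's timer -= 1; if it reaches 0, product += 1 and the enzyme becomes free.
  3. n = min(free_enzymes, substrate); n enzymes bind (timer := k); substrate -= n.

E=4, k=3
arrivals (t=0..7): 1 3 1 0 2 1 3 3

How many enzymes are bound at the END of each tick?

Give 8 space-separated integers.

t=0: arr=1 -> substrate=0 bound=1 product=0
t=1: arr=3 -> substrate=0 bound=4 product=0
t=2: arr=1 -> substrate=1 bound=4 product=0
t=3: arr=0 -> substrate=0 bound=4 product=1
t=4: arr=2 -> substrate=0 bound=3 product=4
t=5: arr=1 -> substrate=0 bound=4 product=4
t=6: arr=3 -> substrate=2 bound=4 product=5
t=7: arr=3 -> substrate=3 bound=4 product=7

Answer: 1 4 4 4 3 4 4 4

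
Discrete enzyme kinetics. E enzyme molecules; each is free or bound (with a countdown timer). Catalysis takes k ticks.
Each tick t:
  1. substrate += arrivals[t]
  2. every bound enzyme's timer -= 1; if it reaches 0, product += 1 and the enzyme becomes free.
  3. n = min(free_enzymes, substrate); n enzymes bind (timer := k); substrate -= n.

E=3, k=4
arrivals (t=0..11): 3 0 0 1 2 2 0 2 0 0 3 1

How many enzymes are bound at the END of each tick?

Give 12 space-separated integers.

Answer: 3 3 3 3 3 3 3 3 3 3 3 3

Derivation:
t=0: arr=3 -> substrate=0 bound=3 product=0
t=1: arr=0 -> substrate=0 bound=3 product=0
t=2: arr=0 -> substrate=0 bound=3 product=0
t=3: arr=1 -> substrate=1 bound=3 product=0
t=4: arr=2 -> substrate=0 bound=3 product=3
t=5: arr=2 -> substrate=2 bound=3 product=3
t=6: arr=0 -> substrate=2 bound=3 product=3
t=7: arr=2 -> substrate=4 bound=3 product=3
t=8: arr=0 -> substrate=1 bound=3 product=6
t=9: arr=0 -> substrate=1 bound=3 product=6
t=10: arr=3 -> substrate=4 bound=3 product=6
t=11: arr=1 -> substrate=5 bound=3 product=6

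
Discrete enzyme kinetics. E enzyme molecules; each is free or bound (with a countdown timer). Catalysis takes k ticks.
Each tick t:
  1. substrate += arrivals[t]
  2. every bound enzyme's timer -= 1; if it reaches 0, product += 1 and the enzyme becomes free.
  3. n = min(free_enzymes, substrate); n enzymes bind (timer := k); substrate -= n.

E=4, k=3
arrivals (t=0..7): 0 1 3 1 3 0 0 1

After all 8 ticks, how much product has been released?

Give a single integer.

Answer: 5

Derivation:
t=0: arr=0 -> substrate=0 bound=0 product=0
t=1: arr=1 -> substrate=0 bound=1 product=0
t=2: arr=3 -> substrate=0 bound=4 product=0
t=3: arr=1 -> substrate=1 bound=4 product=0
t=4: arr=3 -> substrate=3 bound=4 product=1
t=5: arr=0 -> substrate=0 bound=4 product=4
t=6: arr=0 -> substrate=0 bound=4 product=4
t=7: arr=1 -> substrate=0 bound=4 product=5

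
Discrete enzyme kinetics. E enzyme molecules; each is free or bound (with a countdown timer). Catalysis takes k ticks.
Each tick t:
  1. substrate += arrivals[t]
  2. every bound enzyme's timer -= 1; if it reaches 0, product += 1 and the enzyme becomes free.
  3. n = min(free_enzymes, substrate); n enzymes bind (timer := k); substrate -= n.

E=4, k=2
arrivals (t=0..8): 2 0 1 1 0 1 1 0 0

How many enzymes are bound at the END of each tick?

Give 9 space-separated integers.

t=0: arr=2 -> substrate=0 bound=2 product=0
t=1: arr=0 -> substrate=0 bound=2 product=0
t=2: arr=1 -> substrate=0 bound=1 product=2
t=3: arr=1 -> substrate=0 bound=2 product=2
t=4: arr=0 -> substrate=0 bound=1 product=3
t=5: arr=1 -> substrate=0 bound=1 product=4
t=6: arr=1 -> substrate=0 bound=2 product=4
t=7: arr=0 -> substrate=0 bound=1 product=5
t=8: arr=0 -> substrate=0 bound=0 product=6

Answer: 2 2 1 2 1 1 2 1 0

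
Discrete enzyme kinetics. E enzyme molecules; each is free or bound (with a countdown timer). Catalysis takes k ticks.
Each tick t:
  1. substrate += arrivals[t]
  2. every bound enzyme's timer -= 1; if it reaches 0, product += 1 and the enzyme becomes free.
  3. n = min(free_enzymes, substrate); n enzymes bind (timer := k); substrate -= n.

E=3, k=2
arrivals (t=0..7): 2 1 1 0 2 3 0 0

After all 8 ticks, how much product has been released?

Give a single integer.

t=0: arr=2 -> substrate=0 bound=2 product=0
t=1: arr=1 -> substrate=0 bound=3 product=0
t=2: arr=1 -> substrate=0 bound=2 product=2
t=3: arr=0 -> substrate=0 bound=1 product=3
t=4: arr=2 -> substrate=0 bound=2 product=4
t=5: arr=3 -> substrate=2 bound=3 product=4
t=6: arr=0 -> substrate=0 bound=3 product=6
t=7: arr=0 -> substrate=0 bound=2 product=7

Answer: 7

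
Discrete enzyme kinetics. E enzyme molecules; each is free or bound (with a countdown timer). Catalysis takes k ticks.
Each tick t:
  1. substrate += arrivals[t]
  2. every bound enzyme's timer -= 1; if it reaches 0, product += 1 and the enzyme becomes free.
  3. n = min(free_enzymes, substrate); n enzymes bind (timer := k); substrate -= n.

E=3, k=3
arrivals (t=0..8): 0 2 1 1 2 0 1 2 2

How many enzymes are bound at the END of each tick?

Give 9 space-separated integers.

t=0: arr=0 -> substrate=0 bound=0 product=0
t=1: arr=2 -> substrate=0 bound=2 product=0
t=2: arr=1 -> substrate=0 bound=3 product=0
t=3: arr=1 -> substrate=1 bound=3 product=0
t=4: arr=2 -> substrate=1 bound=3 product=2
t=5: arr=0 -> substrate=0 bound=3 product=3
t=6: arr=1 -> substrate=1 bound=3 product=3
t=7: arr=2 -> substrate=1 bound=3 product=5
t=8: arr=2 -> substrate=2 bound=3 product=6

Answer: 0 2 3 3 3 3 3 3 3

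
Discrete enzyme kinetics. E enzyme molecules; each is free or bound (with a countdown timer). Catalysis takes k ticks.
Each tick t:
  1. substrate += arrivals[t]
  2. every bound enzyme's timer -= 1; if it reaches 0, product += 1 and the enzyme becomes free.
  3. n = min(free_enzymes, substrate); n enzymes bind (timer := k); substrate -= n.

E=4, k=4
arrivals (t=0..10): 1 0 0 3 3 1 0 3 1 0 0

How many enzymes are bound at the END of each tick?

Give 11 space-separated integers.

t=0: arr=1 -> substrate=0 bound=1 product=0
t=1: arr=0 -> substrate=0 bound=1 product=0
t=2: arr=0 -> substrate=0 bound=1 product=0
t=3: arr=3 -> substrate=0 bound=4 product=0
t=4: arr=3 -> substrate=2 bound=4 product=1
t=5: arr=1 -> substrate=3 bound=4 product=1
t=6: arr=0 -> substrate=3 bound=4 product=1
t=7: arr=3 -> substrate=3 bound=4 product=4
t=8: arr=1 -> substrate=3 bound=4 product=5
t=9: arr=0 -> substrate=3 bound=4 product=5
t=10: arr=0 -> substrate=3 bound=4 product=5

Answer: 1 1 1 4 4 4 4 4 4 4 4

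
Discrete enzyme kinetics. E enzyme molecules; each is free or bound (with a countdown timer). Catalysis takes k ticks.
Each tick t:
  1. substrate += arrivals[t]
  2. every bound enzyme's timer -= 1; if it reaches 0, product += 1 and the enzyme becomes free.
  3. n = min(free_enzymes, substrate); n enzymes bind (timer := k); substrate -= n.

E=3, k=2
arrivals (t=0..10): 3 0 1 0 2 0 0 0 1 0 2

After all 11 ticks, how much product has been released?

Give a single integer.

Answer: 7

Derivation:
t=0: arr=3 -> substrate=0 bound=3 product=0
t=1: arr=0 -> substrate=0 bound=3 product=0
t=2: arr=1 -> substrate=0 bound=1 product=3
t=3: arr=0 -> substrate=0 bound=1 product=3
t=4: arr=2 -> substrate=0 bound=2 product=4
t=5: arr=0 -> substrate=0 bound=2 product=4
t=6: arr=0 -> substrate=0 bound=0 product=6
t=7: arr=0 -> substrate=0 bound=0 product=6
t=8: arr=1 -> substrate=0 bound=1 product=6
t=9: arr=0 -> substrate=0 bound=1 product=6
t=10: arr=2 -> substrate=0 bound=2 product=7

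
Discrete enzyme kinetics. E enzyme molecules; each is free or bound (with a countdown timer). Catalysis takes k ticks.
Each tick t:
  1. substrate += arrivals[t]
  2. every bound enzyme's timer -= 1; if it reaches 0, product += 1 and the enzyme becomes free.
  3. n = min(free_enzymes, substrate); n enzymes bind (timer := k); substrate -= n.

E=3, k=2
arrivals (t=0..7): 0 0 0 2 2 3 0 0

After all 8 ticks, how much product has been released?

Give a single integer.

t=0: arr=0 -> substrate=0 bound=0 product=0
t=1: arr=0 -> substrate=0 bound=0 product=0
t=2: arr=0 -> substrate=0 bound=0 product=0
t=3: arr=2 -> substrate=0 bound=2 product=0
t=4: arr=2 -> substrate=1 bound=3 product=0
t=5: arr=3 -> substrate=2 bound=3 product=2
t=6: arr=0 -> substrate=1 bound=3 product=3
t=7: arr=0 -> substrate=0 bound=2 product=5

Answer: 5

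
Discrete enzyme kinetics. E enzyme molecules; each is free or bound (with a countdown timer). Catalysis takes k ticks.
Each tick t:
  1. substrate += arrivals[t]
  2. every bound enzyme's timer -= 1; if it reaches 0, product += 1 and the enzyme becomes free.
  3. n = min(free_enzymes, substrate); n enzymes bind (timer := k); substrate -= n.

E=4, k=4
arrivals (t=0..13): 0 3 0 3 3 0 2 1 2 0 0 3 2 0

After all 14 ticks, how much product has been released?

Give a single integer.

t=0: arr=0 -> substrate=0 bound=0 product=0
t=1: arr=3 -> substrate=0 bound=3 product=0
t=2: arr=0 -> substrate=0 bound=3 product=0
t=3: arr=3 -> substrate=2 bound=4 product=0
t=4: arr=3 -> substrate=5 bound=4 product=0
t=5: arr=0 -> substrate=2 bound=4 product=3
t=6: arr=2 -> substrate=4 bound=4 product=3
t=7: arr=1 -> substrate=4 bound=4 product=4
t=8: arr=2 -> substrate=6 bound=4 product=4
t=9: arr=0 -> substrate=3 bound=4 product=7
t=10: arr=0 -> substrate=3 bound=4 product=7
t=11: arr=3 -> substrate=5 bound=4 product=8
t=12: arr=2 -> substrate=7 bound=4 product=8
t=13: arr=0 -> substrate=4 bound=4 product=11

Answer: 11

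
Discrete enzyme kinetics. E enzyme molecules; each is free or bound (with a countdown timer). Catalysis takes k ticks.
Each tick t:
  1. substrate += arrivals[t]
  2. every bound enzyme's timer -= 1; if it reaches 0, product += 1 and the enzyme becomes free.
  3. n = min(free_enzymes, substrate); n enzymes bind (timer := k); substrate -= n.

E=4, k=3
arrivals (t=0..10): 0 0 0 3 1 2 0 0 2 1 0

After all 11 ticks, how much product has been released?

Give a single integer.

Answer: 6

Derivation:
t=0: arr=0 -> substrate=0 bound=0 product=0
t=1: arr=0 -> substrate=0 bound=0 product=0
t=2: arr=0 -> substrate=0 bound=0 product=0
t=3: arr=3 -> substrate=0 bound=3 product=0
t=4: arr=1 -> substrate=0 bound=4 product=0
t=5: arr=2 -> substrate=2 bound=4 product=0
t=6: arr=0 -> substrate=0 bound=3 product=3
t=7: arr=0 -> substrate=0 bound=2 product=4
t=8: arr=2 -> substrate=0 bound=4 product=4
t=9: arr=1 -> substrate=0 bound=3 product=6
t=10: arr=0 -> substrate=0 bound=3 product=6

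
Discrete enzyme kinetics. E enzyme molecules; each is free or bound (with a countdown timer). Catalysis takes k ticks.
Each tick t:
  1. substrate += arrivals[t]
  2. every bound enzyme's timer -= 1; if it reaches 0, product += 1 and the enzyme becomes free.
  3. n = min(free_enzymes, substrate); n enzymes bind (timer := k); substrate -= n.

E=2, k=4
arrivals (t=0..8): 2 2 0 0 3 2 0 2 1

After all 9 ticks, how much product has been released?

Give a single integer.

t=0: arr=2 -> substrate=0 bound=2 product=0
t=1: arr=2 -> substrate=2 bound=2 product=0
t=2: arr=0 -> substrate=2 bound=2 product=0
t=3: arr=0 -> substrate=2 bound=2 product=0
t=4: arr=3 -> substrate=3 bound=2 product=2
t=5: arr=2 -> substrate=5 bound=2 product=2
t=6: arr=0 -> substrate=5 bound=2 product=2
t=7: arr=2 -> substrate=7 bound=2 product=2
t=8: arr=1 -> substrate=6 bound=2 product=4

Answer: 4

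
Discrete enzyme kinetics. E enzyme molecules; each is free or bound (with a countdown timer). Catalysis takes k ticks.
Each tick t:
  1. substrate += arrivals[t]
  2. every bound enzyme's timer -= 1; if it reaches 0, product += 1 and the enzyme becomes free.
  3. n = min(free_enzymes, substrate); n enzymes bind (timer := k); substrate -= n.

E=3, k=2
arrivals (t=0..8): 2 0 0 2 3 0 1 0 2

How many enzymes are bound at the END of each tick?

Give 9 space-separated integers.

Answer: 2 2 0 2 3 3 3 1 2

Derivation:
t=0: arr=2 -> substrate=0 bound=2 product=0
t=1: arr=0 -> substrate=0 bound=2 product=0
t=2: arr=0 -> substrate=0 bound=0 product=2
t=3: arr=2 -> substrate=0 bound=2 product=2
t=4: arr=3 -> substrate=2 bound=3 product=2
t=5: arr=0 -> substrate=0 bound=3 product=4
t=6: arr=1 -> substrate=0 bound=3 product=5
t=7: arr=0 -> substrate=0 bound=1 product=7
t=8: arr=2 -> substrate=0 bound=2 product=8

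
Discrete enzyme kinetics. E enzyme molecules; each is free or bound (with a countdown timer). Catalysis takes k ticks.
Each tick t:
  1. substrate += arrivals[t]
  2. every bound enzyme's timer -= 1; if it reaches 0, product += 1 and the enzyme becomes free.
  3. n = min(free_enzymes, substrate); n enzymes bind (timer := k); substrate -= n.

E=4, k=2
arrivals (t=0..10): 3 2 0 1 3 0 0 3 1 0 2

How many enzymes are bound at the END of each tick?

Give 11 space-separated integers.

t=0: arr=3 -> substrate=0 bound=3 product=0
t=1: arr=2 -> substrate=1 bound=4 product=0
t=2: arr=0 -> substrate=0 bound=2 product=3
t=3: arr=1 -> substrate=0 bound=2 product=4
t=4: arr=3 -> substrate=0 bound=4 product=5
t=5: arr=0 -> substrate=0 bound=3 product=6
t=6: arr=0 -> substrate=0 bound=0 product=9
t=7: arr=3 -> substrate=0 bound=3 product=9
t=8: arr=1 -> substrate=0 bound=4 product=9
t=9: arr=0 -> substrate=0 bound=1 product=12
t=10: arr=2 -> substrate=0 bound=2 product=13

Answer: 3 4 2 2 4 3 0 3 4 1 2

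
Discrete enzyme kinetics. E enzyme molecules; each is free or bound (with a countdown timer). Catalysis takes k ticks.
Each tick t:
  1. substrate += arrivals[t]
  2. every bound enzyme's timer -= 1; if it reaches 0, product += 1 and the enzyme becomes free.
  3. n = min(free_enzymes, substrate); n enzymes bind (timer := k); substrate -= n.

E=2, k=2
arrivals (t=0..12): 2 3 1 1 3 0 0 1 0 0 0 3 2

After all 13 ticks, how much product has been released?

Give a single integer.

Answer: 11

Derivation:
t=0: arr=2 -> substrate=0 bound=2 product=0
t=1: arr=3 -> substrate=3 bound=2 product=0
t=2: arr=1 -> substrate=2 bound=2 product=2
t=3: arr=1 -> substrate=3 bound=2 product=2
t=4: arr=3 -> substrate=4 bound=2 product=4
t=5: arr=0 -> substrate=4 bound=2 product=4
t=6: arr=0 -> substrate=2 bound=2 product=6
t=7: arr=1 -> substrate=3 bound=2 product=6
t=8: arr=0 -> substrate=1 bound=2 product=8
t=9: arr=0 -> substrate=1 bound=2 product=8
t=10: arr=0 -> substrate=0 bound=1 product=10
t=11: arr=3 -> substrate=2 bound=2 product=10
t=12: arr=2 -> substrate=3 bound=2 product=11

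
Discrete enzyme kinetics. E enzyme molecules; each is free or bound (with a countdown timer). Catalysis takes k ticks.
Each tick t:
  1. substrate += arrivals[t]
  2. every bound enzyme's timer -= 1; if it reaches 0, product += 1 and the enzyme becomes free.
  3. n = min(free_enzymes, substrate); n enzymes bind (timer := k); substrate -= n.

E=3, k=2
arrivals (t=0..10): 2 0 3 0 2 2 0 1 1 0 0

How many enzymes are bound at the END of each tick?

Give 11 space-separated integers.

Answer: 2 2 3 3 2 3 2 2 2 1 0

Derivation:
t=0: arr=2 -> substrate=0 bound=2 product=0
t=1: arr=0 -> substrate=0 bound=2 product=0
t=2: arr=3 -> substrate=0 bound=3 product=2
t=3: arr=0 -> substrate=0 bound=3 product=2
t=4: arr=2 -> substrate=0 bound=2 product=5
t=5: arr=2 -> substrate=1 bound=3 product=5
t=6: arr=0 -> substrate=0 bound=2 product=7
t=7: arr=1 -> substrate=0 bound=2 product=8
t=8: arr=1 -> substrate=0 bound=2 product=9
t=9: arr=0 -> substrate=0 bound=1 product=10
t=10: arr=0 -> substrate=0 bound=0 product=11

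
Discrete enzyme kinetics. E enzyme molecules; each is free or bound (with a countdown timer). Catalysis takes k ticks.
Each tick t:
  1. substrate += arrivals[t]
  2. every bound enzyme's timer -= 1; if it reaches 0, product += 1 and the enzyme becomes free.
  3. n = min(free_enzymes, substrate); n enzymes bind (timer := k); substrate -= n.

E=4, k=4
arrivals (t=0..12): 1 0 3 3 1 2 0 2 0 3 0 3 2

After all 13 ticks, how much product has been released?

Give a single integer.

t=0: arr=1 -> substrate=0 bound=1 product=0
t=1: arr=0 -> substrate=0 bound=1 product=0
t=2: arr=3 -> substrate=0 bound=4 product=0
t=3: arr=3 -> substrate=3 bound=4 product=0
t=4: arr=1 -> substrate=3 bound=4 product=1
t=5: arr=2 -> substrate=5 bound=4 product=1
t=6: arr=0 -> substrate=2 bound=4 product=4
t=7: arr=2 -> substrate=4 bound=4 product=4
t=8: arr=0 -> substrate=3 bound=4 product=5
t=9: arr=3 -> substrate=6 bound=4 product=5
t=10: arr=0 -> substrate=3 bound=4 product=8
t=11: arr=3 -> substrate=6 bound=4 product=8
t=12: arr=2 -> substrate=7 bound=4 product=9

Answer: 9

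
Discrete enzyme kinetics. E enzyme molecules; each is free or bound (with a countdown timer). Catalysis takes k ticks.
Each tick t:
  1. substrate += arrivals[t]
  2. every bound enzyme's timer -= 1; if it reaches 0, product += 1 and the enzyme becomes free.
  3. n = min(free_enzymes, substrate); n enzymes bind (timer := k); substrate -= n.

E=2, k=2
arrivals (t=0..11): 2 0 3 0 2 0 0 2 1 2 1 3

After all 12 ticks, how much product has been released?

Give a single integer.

t=0: arr=2 -> substrate=0 bound=2 product=0
t=1: arr=0 -> substrate=0 bound=2 product=0
t=2: arr=3 -> substrate=1 bound=2 product=2
t=3: arr=0 -> substrate=1 bound=2 product=2
t=4: arr=2 -> substrate=1 bound=2 product=4
t=5: arr=0 -> substrate=1 bound=2 product=4
t=6: arr=0 -> substrate=0 bound=1 product=6
t=7: arr=2 -> substrate=1 bound=2 product=6
t=8: arr=1 -> substrate=1 bound=2 product=7
t=9: arr=2 -> substrate=2 bound=2 product=8
t=10: arr=1 -> substrate=2 bound=2 product=9
t=11: arr=3 -> substrate=4 bound=2 product=10

Answer: 10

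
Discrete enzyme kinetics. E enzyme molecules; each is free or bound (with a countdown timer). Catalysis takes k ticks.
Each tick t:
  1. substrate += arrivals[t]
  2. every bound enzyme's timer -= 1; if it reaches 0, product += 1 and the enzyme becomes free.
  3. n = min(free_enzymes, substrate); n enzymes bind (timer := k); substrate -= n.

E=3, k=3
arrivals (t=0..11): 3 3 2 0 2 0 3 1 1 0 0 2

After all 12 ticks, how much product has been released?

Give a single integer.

Answer: 9

Derivation:
t=0: arr=3 -> substrate=0 bound=3 product=0
t=1: arr=3 -> substrate=3 bound=3 product=0
t=2: arr=2 -> substrate=5 bound=3 product=0
t=3: arr=0 -> substrate=2 bound=3 product=3
t=4: arr=2 -> substrate=4 bound=3 product=3
t=5: arr=0 -> substrate=4 bound=3 product=3
t=6: arr=3 -> substrate=4 bound=3 product=6
t=7: arr=1 -> substrate=5 bound=3 product=6
t=8: arr=1 -> substrate=6 bound=3 product=6
t=9: arr=0 -> substrate=3 bound=3 product=9
t=10: arr=0 -> substrate=3 bound=3 product=9
t=11: arr=2 -> substrate=5 bound=3 product=9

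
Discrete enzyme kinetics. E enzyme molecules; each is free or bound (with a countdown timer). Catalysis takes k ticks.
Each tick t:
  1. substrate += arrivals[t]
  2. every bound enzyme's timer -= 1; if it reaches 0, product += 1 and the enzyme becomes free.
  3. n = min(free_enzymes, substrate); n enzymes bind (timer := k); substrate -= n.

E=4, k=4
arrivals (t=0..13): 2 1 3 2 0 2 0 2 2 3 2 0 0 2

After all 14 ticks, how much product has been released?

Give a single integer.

t=0: arr=2 -> substrate=0 bound=2 product=0
t=1: arr=1 -> substrate=0 bound=3 product=0
t=2: arr=3 -> substrate=2 bound=4 product=0
t=3: arr=2 -> substrate=4 bound=4 product=0
t=4: arr=0 -> substrate=2 bound=4 product=2
t=5: arr=2 -> substrate=3 bound=4 product=3
t=6: arr=0 -> substrate=2 bound=4 product=4
t=7: arr=2 -> substrate=4 bound=4 product=4
t=8: arr=2 -> substrate=4 bound=4 product=6
t=9: arr=3 -> substrate=6 bound=4 product=7
t=10: arr=2 -> substrate=7 bound=4 product=8
t=11: arr=0 -> substrate=7 bound=4 product=8
t=12: arr=0 -> substrate=5 bound=4 product=10
t=13: arr=2 -> substrate=6 bound=4 product=11

Answer: 11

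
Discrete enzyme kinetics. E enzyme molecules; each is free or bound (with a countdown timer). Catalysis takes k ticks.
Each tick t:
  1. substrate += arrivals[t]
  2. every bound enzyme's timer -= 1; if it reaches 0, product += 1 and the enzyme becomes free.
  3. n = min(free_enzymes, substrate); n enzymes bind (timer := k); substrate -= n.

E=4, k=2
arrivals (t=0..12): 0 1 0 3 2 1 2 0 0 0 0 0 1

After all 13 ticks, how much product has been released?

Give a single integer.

t=0: arr=0 -> substrate=0 bound=0 product=0
t=1: arr=1 -> substrate=0 bound=1 product=0
t=2: arr=0 -> substrate=0 bound=1 product=0
t=3: arr=3 -> substrate=0 bound=3 product=1
t=4: arr=2 -> substrate=1 bound=4 product=1
t=5: arr=1 -> substrate=0 bound=3 product=4
t=6: arr=2 -> substrate=0 bound=4 product=5
t=7: arr=0 -> substrate=0 bound=2 product=7
t=8: arr=0 -> substrate=0 bound=0 product=9
t=9: arr=0 -> substrate=0 bound=0 product=9
t=10: arr=0 -> substrate=0 bound=0 product=9
t=11: arr=0 -> substrate=0 bound=0 product=9
t=12: arr=1 -> substrate=0 bound=1 product=9

Answer: 9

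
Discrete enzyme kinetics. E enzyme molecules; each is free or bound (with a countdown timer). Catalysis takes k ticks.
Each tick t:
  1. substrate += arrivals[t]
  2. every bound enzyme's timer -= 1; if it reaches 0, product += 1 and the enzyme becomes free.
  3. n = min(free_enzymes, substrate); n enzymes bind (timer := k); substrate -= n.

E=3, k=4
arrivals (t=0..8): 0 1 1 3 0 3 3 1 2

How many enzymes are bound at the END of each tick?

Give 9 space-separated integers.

Answer: 0 1 2 3 3 3 3 3 3

Derivation:
t=0: arr=0 -> substrate=0 bound=0 product=0
t=1: arr=1 -> substrate=0 bound=1 product=0
t=2: arr=1 -> substrate=0 bound=2 product=0
t=3: arr=3 -> substrate=2 bound=3 product=0
t=4: arr=0 -> substrate=2 bound=3 product=0
t=5: arr=3 -> substrate=4 bound=3 product=1
t=6: arr=3 -> substrate=6 bound=3 product=2
t=7: arr=1 -> substrate=6 bound=3 product=3
t=8: arr=2 -> substrate=8 bound=3 product=3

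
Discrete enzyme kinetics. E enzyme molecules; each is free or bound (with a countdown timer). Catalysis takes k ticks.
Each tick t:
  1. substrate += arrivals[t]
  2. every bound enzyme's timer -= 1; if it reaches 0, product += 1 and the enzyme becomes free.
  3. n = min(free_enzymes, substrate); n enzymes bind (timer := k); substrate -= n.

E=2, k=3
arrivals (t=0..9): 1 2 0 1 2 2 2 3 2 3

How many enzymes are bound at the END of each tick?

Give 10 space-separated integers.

Answer: 1 2 2 2 2 2 2 2 2 2

Derivation:
t=0: arr=1 -> substrate=0 bound=1 product=0
t=1: arr=2 -> substrate=1 bound=2 product=0
t=2: arr=0 -> substrate=1 bound=2 product=0
t=3: arr=1 -> substrate=1 bound=2 product=1
t=4: arr=2 -> substrate=2 bound=2 product=2
t=5: arr=2 -> substrate=4 bound=2 product=2
t=6: arr=2 -> substrate=5 bound=2 product=3
t=7: arr=3 -> substrate=7 bound=2 product=4
t=8: arr=2 -> substrate=9 bound=2 product=4
t=9: arr=3 -> substrate=11 bound=2 product=5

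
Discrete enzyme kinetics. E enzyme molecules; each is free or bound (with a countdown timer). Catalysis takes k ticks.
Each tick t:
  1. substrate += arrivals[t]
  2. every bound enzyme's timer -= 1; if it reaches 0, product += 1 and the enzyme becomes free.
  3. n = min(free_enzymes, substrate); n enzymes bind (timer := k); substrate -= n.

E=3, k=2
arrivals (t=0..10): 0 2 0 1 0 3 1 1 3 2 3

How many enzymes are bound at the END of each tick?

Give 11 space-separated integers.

t=0: arr=0 -> substrate=0 bound=0 product=0
t=1: arr=2 -> substrate=0 bound=2 product=0
t=2: arr=0 -> substrate=0 bound=2 product=0
t=3: arr=1 -> substrate=0 bound=1 product=2
t=4: arr=0 -> substrate=0 bound=1 product=2
t=5: arr=3 -> substrate=0 bound=3 product=3
t=6: arr=1 -> substrate=1 bound=3 product=3
t=7: arr=1 -> substrate=0 bound=2 product=6
t=8: arr=3 -> substrate=2 bound=3 product=6
t=9: arr=2 -> substrate=2 bound=3 product=8
t=10: arr=3 -> substrate=4 bound=3 product=9

Answer: 0 2 2 1 1 3 3 2 3 3 3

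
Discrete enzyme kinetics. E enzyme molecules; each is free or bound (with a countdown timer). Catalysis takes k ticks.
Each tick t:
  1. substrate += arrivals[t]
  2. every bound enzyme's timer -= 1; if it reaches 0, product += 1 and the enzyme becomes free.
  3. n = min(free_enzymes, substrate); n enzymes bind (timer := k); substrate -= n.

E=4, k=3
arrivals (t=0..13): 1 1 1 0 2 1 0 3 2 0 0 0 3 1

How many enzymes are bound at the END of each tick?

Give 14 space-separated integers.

Answer: 1 2 3 2 3 3 3 4 4 4 2 1 4 4

Derivation:
t=0: arr=1 -> substrate=0 bound=1 product=0
t=1: arr=1 -> substrate=0 bound=2 product=0
t=2: arr=1 -> substrate=0 bound=3 product=0
t=3: arr=0 -> substrate=0 bound=2 product=1
t=4: arr=2 -> substrate=0 bound=3 product=2
t=5: arr=1 -> substrate=0 bound=3 product=3
t=6: arr=0 -> substrate=0 bound=3 product=3
t=7: arr=3 -> substrate=0 bound=4 product=5
t=8: arr=2 -> substrate=1 bound=4 product=6
t=9: arr=0 -> substrate=1 bound=4 product=6
t=10: arr=0 -> substrate=0 bound=2 product=9
t=11: arr=0 -> substrate=0 bound=1 product=10
t=12: arr=3 -> substrate=0 bound=4 product=10
t=13: arr=1 -> substrate=0 bound=4 product=11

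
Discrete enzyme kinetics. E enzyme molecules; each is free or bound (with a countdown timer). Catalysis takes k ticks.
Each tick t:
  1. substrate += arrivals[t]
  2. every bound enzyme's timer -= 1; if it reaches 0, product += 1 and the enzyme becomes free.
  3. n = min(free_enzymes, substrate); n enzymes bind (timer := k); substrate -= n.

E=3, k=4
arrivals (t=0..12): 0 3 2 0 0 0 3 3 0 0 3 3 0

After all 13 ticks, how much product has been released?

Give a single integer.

t=0: arr=0 -> substrate=0 bound=0 product=0
t=1: arr=3 -> substrate=0 bound=3 product=0
t=2: arr=2 -> substrate=2 bound=3 product=0
t=3: arr=0 -> substrate=2 bound=3 product=0
t=4: arr=0 -> substrate=2 bound=3 product=0
t=5: arr=0 -> substrate=0 bound=2 product=3
t=6: arr=3 -> substrate=2 bound=3 product=3
t=7: arr=3 -> substrate=5 bound=3 product=3
t=8: arr=0 -> substrate=5 bound=3 product=3
t=9: arr=0 -> substrate=3 bound=3 product=5
t=10: arr=3 -> substrate=5 bound=3 product=6
t=11: arr=3 -> substrate=8 bound=3 product=6
t=12: arr=0 -> substrate=8 bound=3 product=6

Answer: 6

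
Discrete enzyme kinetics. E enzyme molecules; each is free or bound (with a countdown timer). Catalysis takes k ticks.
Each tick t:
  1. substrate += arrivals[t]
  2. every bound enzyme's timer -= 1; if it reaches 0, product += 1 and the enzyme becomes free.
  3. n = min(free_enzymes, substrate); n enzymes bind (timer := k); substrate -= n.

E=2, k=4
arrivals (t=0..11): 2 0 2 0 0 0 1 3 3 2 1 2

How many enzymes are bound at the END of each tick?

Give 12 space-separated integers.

t=0: arr=2 -> substrate=0 bound=2 product=0
t=1: arr=0 -> substrate=0 bound=2 product=0
t=2: arr=2 -> substrate=2 bound=2 product=0
t=3: arr=0 -> substrate=2 bound=2 product=0
t=4: arr=0 -> substrate=0 bound=2 product=2
t=5: arr=0 -> substrate=0 bound=2 product=2
t=6: arr=1 -> substrate=1 bound=2 product=2
t=7: arr=3 -> substrate=4 bound=2 product=2
t=8: arr=3 -> substrate=5 bound=2 product=4
t=9: arr=2 -> substrate=7 bound=2 product=4
t=10: arr=1 -> substrate=8 bound=2 product=4
t=11: arr=2 -> substrate=10 bound=2 product=4

Answer: 2 2 2 2 2 2 2 2 2 2 2 2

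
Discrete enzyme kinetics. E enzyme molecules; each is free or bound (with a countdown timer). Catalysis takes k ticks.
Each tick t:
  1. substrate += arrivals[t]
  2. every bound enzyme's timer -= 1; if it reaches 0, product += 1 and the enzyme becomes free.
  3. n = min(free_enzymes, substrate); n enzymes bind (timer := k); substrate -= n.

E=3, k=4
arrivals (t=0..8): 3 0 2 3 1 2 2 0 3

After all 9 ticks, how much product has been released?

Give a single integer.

t=0: arr=3 -> substrate=0 bound=3 product=0
t=1: arr=0 -> substrate=0 bound=3 product=0
t=2: arr=2 -> substrate=2 bound=3 product=0
t=3: arr=3 -> substrate=5 bound=3 product=0
t=4: arr=1 -> substrate=3 bound=3 product=3
t=5: arr=2 -> substrate=5 bound=3 product=3
t=6: arr=2 -> substrate=7 bound=3 product=3
t=7: arr=0 -> substrate=7 bound=3 product=3
t=8: arr=3 -> substrate=7 bound=3 product=6

Answer: 6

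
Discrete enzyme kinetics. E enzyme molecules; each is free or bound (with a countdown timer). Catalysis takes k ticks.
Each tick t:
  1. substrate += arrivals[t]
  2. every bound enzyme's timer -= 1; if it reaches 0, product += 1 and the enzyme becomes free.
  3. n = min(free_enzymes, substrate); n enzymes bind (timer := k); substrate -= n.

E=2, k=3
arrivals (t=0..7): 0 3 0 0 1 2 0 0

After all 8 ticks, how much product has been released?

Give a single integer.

Answer: 4

Derivation:
t=0: arr=0 -> substrate=0 bound=0 product=0
t=1: arr=3 -> substrate=1 bound=2 product=0
t=2: arr=0 -> substrate=1 bound=2 product=0
t=3: arr=0 -> substrate=1 bound=2 product=0
t=4: arr=1 -> substrate=0 bound=2 product=2
t=5: arr=2 -> substrate=2 bound=2 product=2
t=6: arr=0 -> substrate=2 bound=2 product=2
t=7: arr=0 -> substrate=0 bound=2 product=4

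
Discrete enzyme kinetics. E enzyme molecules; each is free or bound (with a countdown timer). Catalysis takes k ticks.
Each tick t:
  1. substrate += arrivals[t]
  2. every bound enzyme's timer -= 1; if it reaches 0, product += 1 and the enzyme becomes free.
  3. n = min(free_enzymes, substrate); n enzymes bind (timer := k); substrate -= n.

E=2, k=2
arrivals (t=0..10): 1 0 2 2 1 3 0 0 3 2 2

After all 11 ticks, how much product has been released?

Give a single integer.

t=0: arr=1 -> substrate=0 bound=1 product=0
t=1: arr=0 -> substrate=0 bound=1 product=0
t=2: arr=2 -> substrate=0 bound=2 product=1
t=3: arr=2 -> substrate=2 bound=2 product=1
t=4: arr=1 -> substrate=1 bound=2 product=3
t=5: arr=3 -> substrate=4 bound=2 product=3
t=6: arr=0 -> substrate=2 bound=2 product=5
t=7: arr=0 -> substrate=2 bound=2 product=5
t=8: arr=3 -> substrate=3 bound=2 product=7
t=9: arr=2 -> substrate=5 bound=2 product=7
t=10: arr=2 -> substrate=5 bound=2 product=9

Answer: 9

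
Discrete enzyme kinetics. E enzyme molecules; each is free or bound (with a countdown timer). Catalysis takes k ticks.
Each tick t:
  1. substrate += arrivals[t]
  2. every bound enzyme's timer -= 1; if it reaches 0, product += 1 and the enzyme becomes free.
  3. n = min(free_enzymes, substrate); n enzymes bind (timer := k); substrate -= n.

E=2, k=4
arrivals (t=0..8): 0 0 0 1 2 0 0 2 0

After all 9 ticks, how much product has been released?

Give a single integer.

t=0: arr=0 -> substrate=0 bound=0 product=0
t=1: arr=0 -> substrate=0 bound=0 product=0
t=2: arr=0 -> substrate=0 bound=0 product=0
t=3: arr=1 -> substrate=0 bound=1 product=0
t=4: arr=2 -> substrate=1 bound=2 product=0
t=5: arr=0 -> substrate=1 bound=2 product=0
t=6: arr=0 -> substrate=1 bound=2 product=0
t=7: arr=2 -> substrate=2 bound=2 product=1
t=8: arr=0 -> substrate=1 bound=2 product=2

Answer: 2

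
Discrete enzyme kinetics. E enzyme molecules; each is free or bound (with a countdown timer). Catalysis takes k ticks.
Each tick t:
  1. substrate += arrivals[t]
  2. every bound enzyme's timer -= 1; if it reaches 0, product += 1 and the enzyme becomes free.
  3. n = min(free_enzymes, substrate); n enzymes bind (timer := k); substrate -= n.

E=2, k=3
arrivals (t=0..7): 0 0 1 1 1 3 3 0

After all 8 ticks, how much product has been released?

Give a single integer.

Answer: 2

Derivation:
t=0: arr=0 -> substrate=0 bound=0 product=0
t=1: arr=0 -> substrate=0 bound=0 product=0
t=2: arr=1 -> substrate=0 bound=1 product=0
t=3: arr=1 -> substrate=0 bound=2 product=0
t=4: arr=1 -> substrate=1 bound=2 product=0
t=5: arr=3 -> substrate=3 bound=2 product=1
t=6: arr=3 -> substrate=5 bound=2 product=2
t=7: arr=0 -> substrate=5 bound=2 product=2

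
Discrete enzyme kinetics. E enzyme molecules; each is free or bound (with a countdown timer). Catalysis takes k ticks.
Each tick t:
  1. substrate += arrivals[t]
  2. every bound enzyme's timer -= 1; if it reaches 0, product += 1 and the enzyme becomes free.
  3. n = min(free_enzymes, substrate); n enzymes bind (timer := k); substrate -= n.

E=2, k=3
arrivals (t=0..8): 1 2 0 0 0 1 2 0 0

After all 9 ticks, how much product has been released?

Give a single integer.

t=0: arr=1 -> substrate=0 bound=1 product=0
t=1: arr=2 -> substrate=1 bound=2 product=0
t=2: arr=0 -> substrate=1 bound=2 product=0
t=3: arr=0 -> substrate=0 bound=2 product=1
t=4: arr=0 -> substrate=0 bound=1 product=2
t=5: arr=1 -> substrate=0 bound=2 product=2
t=6: arr=2 -> substrate=1 bound=2 product=3
t=7: arr=0 -> substrate=1 bound=2 product=3
t=8: arr=0 -> substrate=0 bound=2 product=4

Answer: 4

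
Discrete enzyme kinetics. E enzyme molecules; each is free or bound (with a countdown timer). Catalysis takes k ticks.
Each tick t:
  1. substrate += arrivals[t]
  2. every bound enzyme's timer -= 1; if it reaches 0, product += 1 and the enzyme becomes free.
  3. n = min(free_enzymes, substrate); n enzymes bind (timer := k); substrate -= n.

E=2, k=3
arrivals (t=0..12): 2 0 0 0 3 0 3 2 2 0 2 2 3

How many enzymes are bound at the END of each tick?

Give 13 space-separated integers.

t=0: arr=2 -> substrate=0 bound=2 product=0
t=1: arr=0 -> substrate=0 bound=2 product=0
t=2: arr=0 -> substrate=0 bound=2 product=0
t=3: arr=0 -> substrate=0 bound=0 product=2
t=4: arr=3 -> substrate=1 bound=2 product=2
t=5: arr=0 -> substrate=1 bound=2 product=2
t=6: arr=3 -> substrate=4 bound=2 product=2
t=7: arr=2 -> substrate=4 bound=2 product=4
t=8: arr=2 -> substrate=6 bound=2 product=4
t=9: arr=0 -> substrate=6 bound=2 product=4
t=10: arr=2 -> substrate=6 bound=2 product=6
t=11: arr=2 -> substrate=8 bound=2 product=6
t=12: arr=3 -> substrate=11 bound=2 product=6

Answer: 2 2 2 0 2 2 2 2 2 2 2 2 2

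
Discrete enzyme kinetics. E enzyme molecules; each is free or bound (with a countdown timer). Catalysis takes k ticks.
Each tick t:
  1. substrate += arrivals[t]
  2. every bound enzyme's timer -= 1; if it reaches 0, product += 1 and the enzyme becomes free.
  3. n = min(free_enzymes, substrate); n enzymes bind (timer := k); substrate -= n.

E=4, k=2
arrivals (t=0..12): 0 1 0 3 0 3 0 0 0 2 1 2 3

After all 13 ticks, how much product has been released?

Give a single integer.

t=0: arr=0 -> substrate=0 bound=0 product=0
t=1: arr=1 -> substrate=0 bound=1 product=0
t=2: arr=0 -> substrate=0 bound=1 product=0
t=3: arr=3 -> substrate=0 bound=3 product=1
t=4: arr=0 -> substrate=0 bound=3 product=1
t=5: arr=3 -> substrate=0 bound=3 product=4
t=6: arr=0 -> substrate=0 bound=3 product=4
t=7: arr=0 -> substrate=0 bound=0 product=7
t=8: arr=0 -> substrate=0 bound=0 product=7
t=9: arr=2 -> substrate=0 bound=2 product=7
t=10: arr=1 -> substrate=0 bound=3 product=7
t=11: arr=2 -> substrate=0 bound=3 product=9
t=12: arr=3 -> substrate=1 bound=4 product=10

Answer: 10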